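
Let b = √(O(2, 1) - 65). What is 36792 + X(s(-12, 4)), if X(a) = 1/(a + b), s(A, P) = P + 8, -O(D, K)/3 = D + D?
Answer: 8131044/221 - I*√77/221 ≈ 36792.0 - 0.039706*I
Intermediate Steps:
O(D, K) = -6*D (O(D, K) = -3*(D + D) = -6*D)
s(A, P) = 8 + P
b = I*√77 (b = √(-6*2 - 65) = √(-12 - 65) = √(-77) = I*√77 ≈ 8.775*I)
X(a) = 1/(a + I*√77)
36792 + X(s(-12, 4)) = 36792 + 1/((8 + 4) + I*√77) = 36792 + 1/(12 + I*√77)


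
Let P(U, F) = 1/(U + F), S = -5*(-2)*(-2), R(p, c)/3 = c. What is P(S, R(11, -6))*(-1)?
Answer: 1/38 ≈ 0.026316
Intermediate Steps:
R(p, c) = 3*c
S = -20 (S = 10*(-2) = -20)
P(U, F) = 1/(F + U)
P(S, R(11, -6))*(-1) = -1/(3*(-6) - 20) = -1/(-18 - 20) = -1/(-38) = -1/38*(-1) = 1/38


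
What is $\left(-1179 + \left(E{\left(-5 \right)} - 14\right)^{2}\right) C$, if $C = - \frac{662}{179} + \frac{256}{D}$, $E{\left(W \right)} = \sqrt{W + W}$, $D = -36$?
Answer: $\frac{5764034}{537} + \frac{487592 i \sqrt{10}}{1611} \approx 10734.0 + 957.11 i$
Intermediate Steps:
$E{\left(W \right)} = \sqrt{2} \sqrt{W}$ ($E{\left(W \right)} = \sqrt{2 W} = \sqrt{2} \sqrt{W}$)
$C = - \frac{17414}{1611}$ ($C = - \frac{662}{179} + \frac{256}{-36} = \left(-662\right) \frac{1}{179} + 256 \left(- \frac{1}{36}\right) = - \frac{662}{179} - \frac{64}{9} = - \frac{17414}{1611} \approx -10.809$)
$\left(-1179 + \left(E{\left(-5 \right)} - 14\right)^{2}\right) C = \left(-1179 + \left(\sqrt{2} \sqrt{-5} - 14\right)^{2}\right) \left(- \frac{17414}{1611}\right) = \left(-1179 + \left(\sqrt{2} i \sqrt{5} - 14\right)^{2}\right) \left(- \frac{17414}{1611}\right) = \left(-1179 + \left(i \sqrt{10} - 14\right)^{2}\right) \left(- \frac{17414}{1611}\right) = \left(-1179 + \left(-14 + i \sqrt{10}\right)^{2}\right) \left(- \frac{17414}{1611}\right) = \frac{2281234}{179} - \frac{17414 \left(-14 + i \sqrt{10}\right)^{2}}{1611}$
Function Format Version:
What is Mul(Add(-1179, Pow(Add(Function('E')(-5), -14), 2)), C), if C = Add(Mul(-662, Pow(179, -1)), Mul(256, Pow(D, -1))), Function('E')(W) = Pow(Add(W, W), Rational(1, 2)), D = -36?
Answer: Add(Rational(5764034, 537), Mul(Rational(487592, 1611), I, Pow(10, Rational(1, 2)))) ≈ Add(10734., Mul(957.11, I))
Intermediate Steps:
Function('E')(W) = Mul(Pow(2, Rational(1, 2)), Pow(W, Rational(1, 2))) (Function('E')(W) = Pow(Mul(2, W), Rational(1, 2)) = Mul(Pow(2, Rational(1, 2)), Pow(W, Rational(1, 2))))
C = Rational(-17414, 1611) (C = Add(Mul(-662, Pow(179, -1)), Mul(256, Pow(-36, -1))) = Add(Mul(-662, Rational(1, 179)), Mul(256, Rational(-1, 36))) = Add(Rational(-662, 179), Rational(-64, 9)) = Rational(-17414, 1611) ≈ -10.809)
Mul(Add(-1179, Pow(Add(Function('E')(-5), -14), 2)), C) = Mul(Add(-1179, Pow(Add(Mul(Pow(2, Rational(1, 2)), Pow(-5, Rational(1, 2))), -14), 2)), Rational(-17414, 1611)) = Mul(Add(-1179, Pow(Add(Mul(Pow(2, Rational(1, 2)), Mul(I, Pow(5, Rational(1, 2)))), -14), 2)), Rational(-17414, 1611)) = Mul(Add(-1179, Pow(Add(Mul(I, Pow(10, Rational(1, 2))), -14), 2)), Rational(-17414, 1611)) = Mul(Add(-1179, Pow(Add(-14, Mul(I, Pow(10, Rational(1, 2)))), 2)), Rational(-17414, 1611)) = Add(Rational(2281234, 179), Mul(Rational(-17414, 1611), Pow(Add(-14, Mul(I, Pow(10, Rational(1, 2)))), 2)))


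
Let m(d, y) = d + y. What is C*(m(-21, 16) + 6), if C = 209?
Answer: 209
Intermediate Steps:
C*(m(-21, 16) + 6) = 209*((-21 + 16) + 6) = 209*(-5 + 6) = 209*1 = 209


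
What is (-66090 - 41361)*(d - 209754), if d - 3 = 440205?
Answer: -24762512754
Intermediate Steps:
d = 440208 (d = 3 + 440205 = 440208)
(-66090 - 41361)*(d - 209754) = (-66090 - 41361)*(440208 - 209754) = -107451*230454 = -24762512754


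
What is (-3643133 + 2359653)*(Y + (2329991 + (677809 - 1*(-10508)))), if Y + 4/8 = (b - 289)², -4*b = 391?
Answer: -8131829106115/2 ≈ -4.0659e+12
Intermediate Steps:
b = -391/4 (b = -¼*391 = -391/4 ≈ -97.750)
Y = 2393201/16 (Y = -½ + (-391/4 - 289)² = -½ + (-1547/4)² = -½ + 2393209/16 = 2393201/16 ≈ 1.4958e+5)
(-3643133 + 2359653)*(Y + (2329991 + (677809 - 1*(-10508)))) = (-3643133 + 2359653)*(2393201/16 + (2329991 + (677809 - 1*(-10508)))) = -1283480*(2393201/16 + (2329991 + (677809 + 10508))) = -1283480*(2393201/16 + (2329991 + 688317)) = -1283480*(2393201/16 + 3018308) = -1283480*50686129/16 = -8131829106115/2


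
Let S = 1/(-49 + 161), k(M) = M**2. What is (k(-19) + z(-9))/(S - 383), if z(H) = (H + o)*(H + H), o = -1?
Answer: -60592/42895 ≈ -1.4126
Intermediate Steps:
z(H) = 2*H*(-1 + H) (z(H) = (H - 1)*(H + H) = (-1 + H)*(2*H) = 2*H*(-1 + H))
S = 1/112 ≈ 0.0089286
(k(-19) + z(-9))/(S - 383) = ((-19)**2 + 2*(-9)*(-1 - 9))/(1/112 - 383) = (361 + 2*(-9)*(-10))/(-42895/112) = (361 + 180)*(-112/42895) = 541*(-112/42895) = -60592/42895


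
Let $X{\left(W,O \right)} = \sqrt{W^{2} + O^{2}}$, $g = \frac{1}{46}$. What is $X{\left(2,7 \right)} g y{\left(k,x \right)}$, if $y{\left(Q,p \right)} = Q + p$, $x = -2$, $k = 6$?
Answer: $\frac{2 \sqrt{53}}{23} \approx 0.63305$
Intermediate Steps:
$g = \frac{1}{46} \approx 0.021739$
$X{\left(W,O \right)} = \sqrt{O^{2} + W^{2}}$
$X{\left(2,7 \right)} g y{\left(k,x \right)} = \sqrt{7^{2} + 2^{2}} \cdot \frac{1}{46} \left(6 - 2\right) = \sqrt{49 + 4} \cdot \frac{1}{46} \cdot 4 = \sqrt{53} \cdot \frac{1}{46} \cdot 4 = \frac{\sqrt{53}}{46} \cdot 4 = \frac{2 \sqrt{53}}{23}$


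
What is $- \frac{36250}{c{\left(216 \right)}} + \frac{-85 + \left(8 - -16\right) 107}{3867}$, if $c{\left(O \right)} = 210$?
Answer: $- \frac{1551748}{9023} \approx -171.98$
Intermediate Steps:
$- \frac{36250}{c{\left(216 \right)}} + \frac{-85 + \left(8 - -16\right) 107}{3867} = - \frac{36250}{210} + \frac{-85 + \left(8 - -16\right) 107}{3867} = \left(-36250\right) \frac{1}{210} + \left(-85 + \left(8 + 16\right) 107\right) \frac{1}{3867} = - \frac{3625}{21} + \left(-85 + 24 \cdot 107\right) \frac{1}{3867} = - \frac{3625}{21} + \left(-85 + 2568\right) \frac{1}{3867} = - \frac{3625}{21} + 2483 \cdot \frac{1}{3867} = - \frac{3625}{21} + \frac{2483}{3867} = - \frac{1551748}{9023}$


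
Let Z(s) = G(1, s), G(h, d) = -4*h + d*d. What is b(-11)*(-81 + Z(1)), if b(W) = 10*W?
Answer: 9240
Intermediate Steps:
G(h, d) = d² - 4*h (G(h, d) = -4*h + d² = d² - 4*h)
Z(s) = -4 + s² (Z(s) = s² - 4*1 = s² - 4 = -4 + s²)
b(-11)*(-81 + Z(1)) = (10*(-11))*(-81 + (-4 + 1²)) = -110*(-81 + (-4 + 1)) = -110*(-81 - 3) = -110*(-84) = 9240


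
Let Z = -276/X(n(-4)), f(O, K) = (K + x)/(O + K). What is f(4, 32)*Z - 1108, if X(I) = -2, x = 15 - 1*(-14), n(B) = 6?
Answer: -5245/6 ≈ -874.17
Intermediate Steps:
x = 29 (x = 15 + 14 = 29)
f(O, K) = (29 + K)/(K + O) (f(O, K) = (K + 29)/(O + K) = (29 + K)/(K + O))
Z = 138 (Z = -276/(-2) = -276*(-1/2) = 138)
f(4, 32)*Z - 1108 = ((29 + 32)/(32 + 4))*138 - 1108 = (61/36)*138 - 1108 = 1403/6 - 1108 = -5245/6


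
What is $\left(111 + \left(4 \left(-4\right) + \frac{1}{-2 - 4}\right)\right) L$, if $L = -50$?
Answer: $- \frac{14225}{3} \approx -4741.7$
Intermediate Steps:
$\left(111 + \left(4 \left(-4\right) + \frac{1}{-2 - 4}\right)\right) L = \left(111 + \left(4 \left(-4\right) + \frac{1}{-2 - 4}\right)\right) \left(-50\right) = \left(111 - \left(16 - \frac{1}{-6}\right)\right) \left(-50\right) = \left(111 - \frac{97}{6}\right) \left(-50\right) = \frac{569}{6} \left(-50\right) = - \frac{14225}{3}$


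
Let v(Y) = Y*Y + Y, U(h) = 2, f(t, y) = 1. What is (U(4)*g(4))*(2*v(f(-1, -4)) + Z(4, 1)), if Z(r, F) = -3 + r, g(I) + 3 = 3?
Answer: 0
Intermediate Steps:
g(I) = 0 (g(I) = -3 + 3 = 0)
v(Y) = Y + Y² (v(Y) = Y² + Y = Y + Y²)
(U(4)*g(4))*(2*v(f(-1, -4)) + Z(4, 1)) = (2*0)*(2*(1*(1 + 1)) + (-3 + 4)) = 0*(2*(1*2) + 1) = 0*(2*2 + 1) = 0*(4 + 1) = 0*5 = 0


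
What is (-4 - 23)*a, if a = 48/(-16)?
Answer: 81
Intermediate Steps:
a = -3 (a = 48*(-1/16) = -3)
(-4 - 23)*a = (-4 - 23)*(-3) = -27*(-3) = 81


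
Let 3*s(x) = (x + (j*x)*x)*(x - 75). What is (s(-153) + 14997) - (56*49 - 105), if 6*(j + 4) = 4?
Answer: 5954266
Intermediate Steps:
j = -10/3 (j = -4 + (1/6)*4 = -4 + 2/3 = -10/3 ≈ -3.3333)
s(x) = (-75 + x)*(x - 10*x**2/3)/3 (s(x) = ((x + (-10*x/3)*x)*(x - 75))/3 = ((x - 10*x**2/3)*(-75 + x))/3 = ((-75 + x)*(x - 10*x**2/3))/3 = (-75 + x)*(x - 10*x**2/3)/3)
(s(-153) + 14997) - (56*49 - 105) = ((1/9)*(-153)*(-225 - 10*(-153)**2 + 753*(-153)) + 14997) - (56*49 - 105) = ((1/9)*(-153)*(-225 - 10*23409 - 115209) + 14997) - (2744 - 105) = ((1/9)*(-153)*(-225 - 234090 - 115209) + 14997) - 1*2639 = ((1/9)*(-153)*(-349524) + 14997) - 2639 = (5941908 + 14997) - 2639 = 5956905 - 2639 = 5954266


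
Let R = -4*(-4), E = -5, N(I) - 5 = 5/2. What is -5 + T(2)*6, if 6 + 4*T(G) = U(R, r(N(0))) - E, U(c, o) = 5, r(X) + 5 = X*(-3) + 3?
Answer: 1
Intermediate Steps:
N(I) = 15/2 (N(I) = 5 + 5/2 = 15/2)
R = 16
r(X) = -2 - 3*X (r(X) = -5 + (X*(-3) + 3) = -5 + (-3*X + 3) = -5 + (3 - 3*X) = -2 - 3*X)
T(G) = 1 (T(G) = -3/2 + (5 - 1*(-5))/4 = -3/2 + (5 + 5)/4 = -3/2 + (1/4)*10 = -3/2 + 5/2 = 1)
-5 + T(2)*6 = -5 + 1*6 = -5 + 6 = 1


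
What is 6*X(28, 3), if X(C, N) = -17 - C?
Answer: -270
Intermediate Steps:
6*X(28, 3) = 6*(-17 - 1*28) = 6*(-17 - 28) = 6*(-45) = -270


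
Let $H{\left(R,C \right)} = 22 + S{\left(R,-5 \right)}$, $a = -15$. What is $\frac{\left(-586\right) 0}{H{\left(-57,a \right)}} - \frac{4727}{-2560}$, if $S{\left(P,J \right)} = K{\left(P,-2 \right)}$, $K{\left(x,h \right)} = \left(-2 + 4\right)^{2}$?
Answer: $\frac{4727}{2560} \approx 1.8465$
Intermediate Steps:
$K{\left(x,h \right)} = 4$ ($K{\left(x,h \right)} = 2^{2} = 4$)
$S{\left(P,J \right)} = 4$
$H{\left(R,C \right)} = 26$ ($H{\left(R,C \right)} = 22 + 4 = 26$)
$\frac{\left(-586\right) 0}{H{\left(-57,a \right)}} - \frac{4727}{-2560} = \frac{\left(-586\right) 0}{26} - \frac{4727}{-2560} = 0 \cdot \frac{1}{26} - - \frac{4727}{2560} = 0 + \frac{4727}{2560} = \frac{4727}{2560}$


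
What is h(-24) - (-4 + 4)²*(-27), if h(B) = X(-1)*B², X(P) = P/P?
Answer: 576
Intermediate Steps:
X(P) = 1
h(B) = B² (h(B) = 1*B² = B²)
h(-24) - (-4 + 4)²*(-27) = (-24)² - (-4 + 4)²*(-27) = 576 - 0²*(-27) = 576 - 0*(-27) = 576 - 1*0 = 576 + 0 = 576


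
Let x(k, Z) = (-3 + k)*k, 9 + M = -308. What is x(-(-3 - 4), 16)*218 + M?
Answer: 5787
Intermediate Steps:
M = -317 (M = -9 - 308 = -317)
x(k, Z) = k*(-3 + k)
x(-(-3 - 4), 16)*218 + M = ((-(-3 - 4))*(-3 - (-3 - 4)))*218 - 317 = ((-1*(-7))*(-3 - 1*(-7)))*218 - 317 = (7*(-3 + 7))*218 - 317 = (7*4)*218 - 317 = 28*218 - 317 = 6104 - 317 = 5787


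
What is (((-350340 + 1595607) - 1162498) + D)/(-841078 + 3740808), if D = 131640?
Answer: 214409/2899730 ≈ 0.073941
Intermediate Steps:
(((-350340 + 1595607) - 1162498) + D)/(-841078 + 3740808) = (((-350340 + 1595607) - 1162498) + 131640)/(-841078 + 3740808) = ((1245267 - 1162498) + 131640)/2899730 = (82769 + 131640)*(1/2899730) = 214409*(1/2899730) = 214409/2899730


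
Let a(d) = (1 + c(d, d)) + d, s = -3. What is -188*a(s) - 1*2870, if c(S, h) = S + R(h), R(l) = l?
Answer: -1366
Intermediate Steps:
c(S, h) = S + h
a(d) = 1 + 3*d (a(d) = (1 + (d + d)) + d = (1 + 2*d) + d = 1 + 3*d)
-188*a(s) - 1*2870 = -188*(1 + 3*(-3)) - 1*2870 = -188*(1 - 9) - 2870 = -188*(-8) - 2870 = 1504 - 2870 = -1366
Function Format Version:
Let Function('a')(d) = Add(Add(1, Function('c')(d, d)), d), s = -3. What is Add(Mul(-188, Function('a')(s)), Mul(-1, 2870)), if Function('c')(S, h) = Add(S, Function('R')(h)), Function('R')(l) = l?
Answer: -1366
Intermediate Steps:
Function('c')(S, h) = Add(S, h)
Function('a')(d) = Add(1, Mul(3, d)) (Function('a')(d) = Add(Add(1, Add(d, d)), d) = Add(Add(1, Mul(2, d)), d) = Add(1, Mul(3, d)))
Add(Mul(-188, Function('a')(s)), Mul(-1, 2870)) = Add(Mul(-188, Add(1, Mul(3, -3))), Mul(-1, 2870)) = Add(Mul(-188, Add(1, -9)), -2870) = Add(Mul(-188, -8), -2870) = Add(1504, -2870) = -1366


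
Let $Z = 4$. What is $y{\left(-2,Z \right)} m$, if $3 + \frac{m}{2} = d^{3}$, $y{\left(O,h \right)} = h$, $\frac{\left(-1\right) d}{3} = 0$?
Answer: $-24$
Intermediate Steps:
$d = 0$ ($d = \left(-3\right) 0 = 0$)
$m = -6$ ($m = -6 + 2 \cdot 0^{3} = -6 + 2 \cdot 0 = -6 + 0 = -6$)
$y{\left(-2,Z \right)} m = 4 \left(-6\right) = -24$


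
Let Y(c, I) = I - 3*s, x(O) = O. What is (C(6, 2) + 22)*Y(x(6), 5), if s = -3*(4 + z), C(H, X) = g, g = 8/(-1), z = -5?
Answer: -56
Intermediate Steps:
g = -8 (g = 8*(-1) = -8)
C(H, X) = -8
s = 3 (s = -3*(4 - 5) = -3*(-1) = 3)
Y(c, I) = -9 + I (Y(c, I) = I - 3*3 = I - 9 = -9 + I)
(C(6, 2) + 22)*Y(x(6), 5) = (-8 + 22)*(-9 + 5) = 14*(-4) = -56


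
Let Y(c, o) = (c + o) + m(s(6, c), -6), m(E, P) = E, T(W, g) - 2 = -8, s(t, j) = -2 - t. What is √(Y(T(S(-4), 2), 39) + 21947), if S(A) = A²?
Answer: 2*√5493 ≈ 148.23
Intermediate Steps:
T(W, g) = -6 (T(W, g) = 2 - 8 = -6)
Y(c, o) = -8 + c + o (Y(c, o) = (c + o) + (-2 - 1*6) = (c + o) + (-2 - 6) = (c + o) - 8 = -8 + c + o)
√(Y(T(S(-4), 2), 39) + 21947) = √((-8 - 6 + 39) + 21947) = √(25 + 21947) = √21972 = 2*√5493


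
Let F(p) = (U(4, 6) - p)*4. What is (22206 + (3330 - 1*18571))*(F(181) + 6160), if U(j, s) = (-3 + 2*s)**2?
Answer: 40118400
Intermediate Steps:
F(p) = 324 - 4*p (F(p) = ((-3 + 2*6)**2 - p)*4 = ((-3 + 12)**2 - p)*4 = (9**2 - p)*4 = (81 - p)*4 = 324 - 4*p)
(22206 + (3330 - 1*18571))*(F(181) + 6160) = (22206 + (3330 - 1*18571))*((324 - 4*181) + 6160) = (22206 + (3330 - 18571))*((324 - 724) + 6160) = (22206 - 15241)*(-400 + 6160) = 6965*5760 = 40118400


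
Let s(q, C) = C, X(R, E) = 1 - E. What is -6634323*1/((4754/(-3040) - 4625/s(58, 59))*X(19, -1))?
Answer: 99161014440/2390081 ≈ 41489.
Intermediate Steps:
-6634323*1/((4754/(-3040) - 4625/s(58, 59))*X(19, -1)) = -6634323*1/((1 - 1*(-1))*(4754/(-3040) - 4625/59)) = -6634323*1/((1 + 1)*(4754*(-1/3040) - 4625*1/59)) = -6634323*1/(2*(-2377/1520 - 4625/59)) = -6634323/((-7170243/89680*2)) = -6634323/(-7170243/44840) = -6634323*(-44840/7170243) = 99161014440/2390081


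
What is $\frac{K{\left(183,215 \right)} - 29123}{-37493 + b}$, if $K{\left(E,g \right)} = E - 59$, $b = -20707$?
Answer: $\frac{28999}{58200} \approx 0.49826$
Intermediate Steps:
$K{\left(E,g \right)} = -59 + E$
$\frac{K{\left(183,215 \right)} - 29123}{-37493 + b} = \frac{\left(-59 + 183\right) - 29123}{-37493 - 20707} = \frac{124 - 29123}{-58200} = \left(-28999\right) \left(- \frac{1}{58200}\right) = \frac{28999}{58200}$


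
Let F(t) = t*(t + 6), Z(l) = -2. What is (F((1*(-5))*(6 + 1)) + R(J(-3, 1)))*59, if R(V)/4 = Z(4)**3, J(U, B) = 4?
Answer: 57997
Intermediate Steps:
R(V) = -32 (R(V) = 4*(-2)**3 = 4*(-8) = -32)
F(t) = t*(6 + t)
(F((1*(-5))*(6 + 1)) + R(J(-3, 1)))*59 = (((1*(-5))*(6 + 1))*(6 + (1*(-5))*(6 + 1)) - 32)*59 = ((-5*7)*(6 - 5*7) - 32)*59 = (-35*(6 - 35) - 32)*59 = (-35*(-29) - 32)*59 = (1015 - 32)*59 = 983*59 = 57997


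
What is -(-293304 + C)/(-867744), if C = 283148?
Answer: -2539/216936 ≈ -0.011704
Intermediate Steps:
-(-293304 + C)/(-867744) = -(-293304 + 283148)/(-867744) = -(-10156)*(-1)/867744 = -1*2539/216936 = -2539/216936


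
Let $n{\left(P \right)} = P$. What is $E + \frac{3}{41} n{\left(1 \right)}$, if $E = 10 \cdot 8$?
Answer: $\frac{3283}{41} \approx 80.073$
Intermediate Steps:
$E = 80$
$E + \frac{3}{41} n{\left(1 \right)} = 80 + \frac{3}{41} \cdot 1 = 80 + \frac{3}{41} = \frac{3283}{41}$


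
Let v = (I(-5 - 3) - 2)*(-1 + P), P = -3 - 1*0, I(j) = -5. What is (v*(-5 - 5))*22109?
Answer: -6190520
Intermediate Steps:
P = -3 (P = -3 + 0 = -3)
v = 28 (v = (-5 - 2)*(-1 - 3) = -7*(-4) = 28)
(v*(-5 - 5))*22109 = (28*(-5 - 5))*22109 = (28*(-10))*22109 = -280*22109 = -6190520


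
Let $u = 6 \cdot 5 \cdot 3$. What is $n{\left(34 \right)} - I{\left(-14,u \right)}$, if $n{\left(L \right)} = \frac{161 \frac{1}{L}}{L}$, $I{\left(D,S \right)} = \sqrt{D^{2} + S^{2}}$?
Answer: $\frac{161}{1156} - 2 \sqrt{2074} \approx -90.943$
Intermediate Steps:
$u = 90$ ($u = 30 \cdot 3 = 90$)
$n{\left(L \right)} = \frac{161}{L^{2}}$
$n{\left(34 \right)} - I{\left(-14,u \right)} = \frac{161}{1156} - \sqrt{\left(-14\right)^{2} + 90^{2}} = 161 \cdot \frac{1}{1156} - \sqrt{196 + 8100} = \frac{161}{1156} - \sqrt{8296} = \frac{161}{1156} - 2 \sqrt{2074}$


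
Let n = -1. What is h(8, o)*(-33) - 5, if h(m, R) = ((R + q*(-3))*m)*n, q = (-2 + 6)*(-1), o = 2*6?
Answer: 6331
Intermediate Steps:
o = 12
q = -4 (q = 4*(-1) = -4)
h(m, R) = -m*(12 + R) (h(m, R) = ((R - 4*(-3))*m)*(-1) = ((R + 12)*m)*(-1) = ((12 + R)*m)*(-1) = (m*(12 + R))*(-1) = -m*(12 + R))
h(8, o)*(-33) - 5 = -1*8*(12 + 12)*(-33) - 5 = -1*8*24*(-33) - 5 = -192*(-33) - 5 = 6336 - 5 = 6331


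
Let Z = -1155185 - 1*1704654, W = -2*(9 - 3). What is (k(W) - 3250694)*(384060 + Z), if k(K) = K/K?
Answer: 8047997464847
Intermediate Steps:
W = -12 (W = -2*6 = -12)
Z = -2859839 (Z = -1155185 - 1704654 = -2859839)
k(K) = 1
(k(W) - 3250694)*(384060 + Z) = (1 - 3250694)*(384060 - 2859839) = -3250693*(-2475779) = 8047997464847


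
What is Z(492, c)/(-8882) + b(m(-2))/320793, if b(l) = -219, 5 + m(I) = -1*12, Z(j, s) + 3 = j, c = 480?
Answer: -52937645/949761142 ≈ -0.055738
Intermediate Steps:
Z(j, s) = -3 + j
m(I) = -17 (m(I) = -5 - 1*12 = -5 - 12 = -17)
Z(492, c)/(-8882) + b(m(-2))/320793 = (-3 + 492)/(-8882) - 219/320793 = 489*(-1/8882) - 219*1/320793 = -489/8882 - 73/106931 = -52937645/949761142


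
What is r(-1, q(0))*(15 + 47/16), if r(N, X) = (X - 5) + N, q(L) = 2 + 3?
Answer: -287/16 ≈ -17.938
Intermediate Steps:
q(L) = 5
r(N, X) = -5 + N + X (r(N, X) = (-5 + X) + N = -5 + N + X)
r(-1, q(0))*(15 + 47/16) = (-5 - 1 + 5)*(15 + 47/16) = -(15 + 47*(1/16)) = -(15 + 47/16) = -1*287/16 = -287/16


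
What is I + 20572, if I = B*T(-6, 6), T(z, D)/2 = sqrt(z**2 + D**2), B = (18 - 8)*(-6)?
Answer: 20572 - 720*sqrt(2) ≈ 19554.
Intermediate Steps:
B = -60 (B = 10*(-6) = -60)
T(z, D) = 2*sqrt(D**2 + z**2) (T(z, D) = 2*sqrt(z**2 + D**2) = 2*sqrt(D**2 + z**2))
I = -720*sqrt(2) (I = -120*sqrt(6**2 + (-6)**2) = -120*sqrt(36 + 36) = -120*sqrt(72) = -120*6*sqrt(2) = -720*sqrt(2) ≈ -1018.2)
I + 20572 = -720*sqrt(2) + 20572 = 20572 - 720*sqrt(2)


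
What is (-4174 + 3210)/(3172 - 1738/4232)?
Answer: -2039824/6711083 ≈ -0.30395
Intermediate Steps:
(-4174 + 3210)/(3172 - 1738/4232) = -964/(3172 - 1738*1/4232) = -964/(3172 - 869/2116) = -964/6711083/2116 = -964*2116/6711083 = -2039824/6711083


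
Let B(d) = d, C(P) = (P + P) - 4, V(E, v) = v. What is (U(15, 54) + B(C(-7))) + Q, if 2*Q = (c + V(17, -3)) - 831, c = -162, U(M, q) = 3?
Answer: -513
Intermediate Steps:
C(P) = -4 + 2*P (C(P) = 2*P - 4 = -4 + 2*P)
Q = -498 (Q = ((-162 - 3) - 831)/2 = (-165 - 831)/2 = (1/2)*(-996) = -498)
(U(15, 54) + B(C(-7))) + Q = (3 + (-4 + 2*(-7))) - 498 = (3 + (-4 - 14)) - 498 = (3 - 18) - 498 = -15 - 498 = -513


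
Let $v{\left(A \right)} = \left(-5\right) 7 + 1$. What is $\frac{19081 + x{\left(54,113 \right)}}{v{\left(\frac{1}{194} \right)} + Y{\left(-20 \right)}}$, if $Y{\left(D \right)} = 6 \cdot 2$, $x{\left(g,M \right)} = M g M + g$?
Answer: $- \frac{708661}{22} \approx -32212.0$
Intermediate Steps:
$x{\left(g,M \right)} = g + g M^{2}$ ($x{\left(g,M \right)} = g M^{2} + g = g + g M^{2}$)
$Y{\left(D \right)} = 12$
$v{\left(A \right)} = -34$ ($v{\left(A \right)} = -35 + 1 = -34$)
$\frac{19081 + x{\left(54,113 \right)}}{v{\left(\frac{1}{194} \right)} + Y{\left(-20 \right)}} = \frac{19081 + 54 \left(1 + 113^{2}\right)}{-34 + 12} = \frac{19081 + 54 \left(1 + 12769\right)}{-22} = \left(19081 + 54 \cdot 12770\right) \left(- \frac{1}{22}\right) = \left(19081 + 689580\right) \left(- \frac{1}{22}\right) = 708661 \left(- \frac{1}{22}\right) = - \frac{708661}{22}$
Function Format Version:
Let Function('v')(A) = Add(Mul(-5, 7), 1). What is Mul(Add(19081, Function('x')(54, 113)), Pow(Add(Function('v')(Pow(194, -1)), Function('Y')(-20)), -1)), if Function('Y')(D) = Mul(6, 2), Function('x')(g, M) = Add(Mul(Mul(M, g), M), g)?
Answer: Rational(-708661, 22) ≈ -32212.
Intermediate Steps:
Function('x')(g, M) = Add(g, Mul(g, Pow(M, 2))) (Function('x')(g, M) = Add(Mul(g, Pow(M, 2)), g) = Add(g, Mul(g, Pow(M, 2))))
Function('Y')(D) = 12
Function('v')(A) = -34 (Function('v')(A) = Add(-35, 1) = -34)
Mul(Add(19081, Function('x')(54, 113)), Pow(Add(Function('v')(Pow(194, -1)), Function('Y')(-20)), -1)) = Mul(Add(19081, Mul(54, Add(1, Pow(113, 2)))), Pow(Add(-34, 12), -1)) = Mul(Add(19081, Mul(54, Add(1, 12769))), Pow(-22, -1)) = Mul(Add(19081, Mul(54, 12770)), Rational(-1, 22)) = Mul(Add(19081, 689580), Rational(-1, 22)) = Mul(708661, Rational(-1, 22)) = Rational(-708661, 22)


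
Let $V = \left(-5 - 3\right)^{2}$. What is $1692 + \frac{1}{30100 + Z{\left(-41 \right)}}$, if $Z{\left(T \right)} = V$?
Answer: $\frac{51037489}{30164} \approx 1692.0$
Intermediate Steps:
$V = 64$ ($V = \left(-8\right)^{2} = 64$)
$Z{\left(T \right)} = 64$
$1692 + \frac{1}{30100 + Z{\left(-41 \right)}} = 1692 + \frac{1}{30100 + 64} = 1692 + \frac{1}{30164} = \frac{51037489}{30164}$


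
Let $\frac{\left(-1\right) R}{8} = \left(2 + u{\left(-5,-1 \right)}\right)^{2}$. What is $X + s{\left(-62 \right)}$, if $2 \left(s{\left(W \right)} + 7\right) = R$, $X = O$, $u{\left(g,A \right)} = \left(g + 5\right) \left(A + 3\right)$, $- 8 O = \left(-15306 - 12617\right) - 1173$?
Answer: $3614$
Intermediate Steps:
$O = 3637$ ($O = - \frac{\left(-15306 - 12617\right) - 1173}{8} = - \frac{-27923 - 1173}{8} = \left(- \frac{1}{8}\right) \left(-29096\right) = 3637$)
$u{\left(g,A \right)} = \left(3 + A\right) \left(5 + g\right)$ ($u{\left(g,A \right)} = \left(5 + g\right) \left(3 + A\right) = \left(3 + A\right) \left(5 + g\right)$)
$X = 3637$
$R = -32$ ($R = - 8 \left(2 + \left(15 + 3 \left(-5\right) + 5 \left(-1\right) - -5\right)\right)^{2} = - 8 \left(2 + \left(15 - 15 - 5 + 5\right)\right)^{2} = - 8 \left(2 + 0\right)^{2} = - 8 \cdot 2^{2} = \left(-8\right) 4 = -32$)
$s{\left(W \right)} = -23$ ($s{\left(W \right)} = -7 + \frac{1}{2} \left(-32\right) = -7 - 16 = -23$)
$X + s{\left(-62 \right)} = 3637 - 23 = 3614$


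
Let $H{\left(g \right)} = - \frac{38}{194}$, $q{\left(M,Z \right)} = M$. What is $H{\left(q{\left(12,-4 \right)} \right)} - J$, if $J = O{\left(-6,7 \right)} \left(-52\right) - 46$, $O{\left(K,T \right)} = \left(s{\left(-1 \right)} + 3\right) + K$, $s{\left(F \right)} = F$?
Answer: $- \frac{15733}{97} \approx -162.2$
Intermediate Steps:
$O{\left(K,T \right)} = 2 + K$ ($O{\left(K,T \right)} = \left(-1 + 3\right) + K = 2 + K$)
$J = 162$ ($J = \left(2 - 6\right) \left(-52\right) - 46 = \left(-4\right) \left(-52\right) - 46 = 208 - 46 = 162$)
$H{\left(g \right)} = - \frac{19}{97}$ ($H{\left(g \right)} = \left(-38\right) \frac{1}{194} = - \frac{19}{97}$)
$H{\left(q{\left(12,-4 \right)} \right)} - J = - \frac{19}{97} - 162 = - \frac{15733}{97}$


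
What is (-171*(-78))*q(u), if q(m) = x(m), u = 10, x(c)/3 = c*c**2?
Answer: 40014000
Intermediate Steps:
x(c) = 3*c**3 (x(c) = 3*(c*c**2) = 3*c**3)
q(m) = 3*m**3
(-171*(-78))*q(u) = (-171*(-78))*(3*10**3) = 13338*(3*1000) = 13338*3000 = 40014000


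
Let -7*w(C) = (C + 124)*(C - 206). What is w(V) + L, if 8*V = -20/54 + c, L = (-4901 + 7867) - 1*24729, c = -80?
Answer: -1489746193/81648 ≈ -18246.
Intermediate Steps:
L = -21763 (L = 2966 - 24729 = -21763)
V = -1085/108 (V = (-20/54 - 80)/8 = (-20*1/54 - 80)/8 = (-10/27 - 80)/8 = (⅛)*(-2170/27) = -1085/108 ≈ -10.046)
w(C) = -(-206 + C)*(124 + C)/7 (w(C) = -(C + 124)*(C - 206)/7 = -(124 + C)*(-206 + C)/7 = -(-206 + C)*(124 + C)/7)
w(V) + L = (25544/7 - (-1085/108)²/7 + (82/7)*(-1085/108)) - 21763 = (25544/7 - ⅐*1177225/11664 - 6355/54) - 21763 = (25544/7 - 168175/11664 - 6355/54) - 21763 = 287159231/81648 - 21763 = -1489746193/81648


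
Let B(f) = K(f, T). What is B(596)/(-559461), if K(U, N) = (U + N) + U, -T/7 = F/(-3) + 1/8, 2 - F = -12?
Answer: -29371/13427064 ≈ -0.0021874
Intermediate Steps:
F = 14 (F = 2 - 1*(-12) = 2 + 12 = 14)
T = 763/24 (T = -7*(14/(-3) + 1/8) = -7*(14*(-1/3) + 1*(1/8)) = -7*(-14/3 + 1/8) = -7*(-109/24) = 763/24 ≈ 31.792)
K(U, N) = N + 2*U (K(U, N) = (N + U) + U = N + 2*U)
B(f) = 763/24 + 2*f
B(596)/(-559461) = (763/24 + 2*596)/(-559461) = (763/24 + 1192)*(-1/559461) = (29371/24)*(-1/559461) = -29371/13427064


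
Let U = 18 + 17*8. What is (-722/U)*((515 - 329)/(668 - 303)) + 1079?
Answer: 30258149/28105 ≈ 1076.6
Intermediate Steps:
U = 154 (U = 18 + 136 = 154)
(-722/U)*((515 - 329)/(668 - 303)) + 1079 = (-722/154)*((515 - 329)/(668 - 303)) + 1079 = (-722*1/154)*(186/365) + 1079 = -67146/(77*365) + 1079 = -361/77*186/365 + 1079 = -67146/28105 + 1079 = 30258149/28105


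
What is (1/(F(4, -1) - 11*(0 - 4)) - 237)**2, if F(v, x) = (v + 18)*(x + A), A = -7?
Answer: 978751225/17424 ≈ 56173.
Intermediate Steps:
F(v, x) = (-7 + x)*(18 + v) (F(v, x) = (v + 18)*(x - 7) = (18 + v)*(-7 + x) = (-7 + x)*(18 + v))
(1/(F(4, -1) - 11*(0 - 4)) - 237)**2 = (1/((-126 - 7*4 + 18*(-1) + 4*(-1)) - 11*(0 - 4)) - 237)**2 = (1/((-126 - 28 - 18 - 4) - 11*(-4)) - 237)**2 = (1/(-176 + 44) - 237)**2 = (1/(-132) - 237)**2 = (-1/132 - 237)**2 = (-31285/132)**2 = 978751225/17424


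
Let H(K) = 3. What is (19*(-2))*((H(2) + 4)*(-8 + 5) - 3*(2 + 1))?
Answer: 1140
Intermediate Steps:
(19*(-2))*((H(2) + 4)*(-8 + 5) - 3*(2 + 1)) = (19*(-2))*((3 + 4)*(-8 + 5) - 3*(2 + 1)) = -38*(7*(-3) - 3*3) = -38*(-21 - 9) = -38*(-30) = 1140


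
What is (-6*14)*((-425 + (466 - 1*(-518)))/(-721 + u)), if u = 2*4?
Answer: 46956/713 ≈ 65.857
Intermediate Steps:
u = 8
(-6*14)*((-425 + (466 - 1*(-518)))/(-721 + u)) = (-6*14)*((-425 + (466 - 1*(-518)))/(-721 + 8)) = -84*(-425 + (466 + 518))/(-713) = -84*(-425 + 984)*(-1)/713 = -46956*(-1)/713 = -84*(-559/713) = 46956/713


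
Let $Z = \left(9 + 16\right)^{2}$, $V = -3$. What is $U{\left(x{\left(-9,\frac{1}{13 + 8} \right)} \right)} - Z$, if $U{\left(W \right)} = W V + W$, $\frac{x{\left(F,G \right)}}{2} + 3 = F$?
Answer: $-577$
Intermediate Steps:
$x{\left(F,G \right)} = -6 + 2 F$
$U{\left(W \right)} = - 2 W$ ($U{\left(W \right)} = W \left(-3\right) + W = - 3 W + W = - 2 W$)
$Z = 625$ ($Z = 25^{2} = 625$)
$U{\left(x{\left(-9,\frac{1}{13 + 8} \right)} \right)} - Z = - 2 \left(-6 + 2 \left(-9\right)\right) - 625 = - 2 \left(-6 - 18\right) - 625 = \left(-2\right) \left(-24\right) - 625 = 48 - 625 = -577$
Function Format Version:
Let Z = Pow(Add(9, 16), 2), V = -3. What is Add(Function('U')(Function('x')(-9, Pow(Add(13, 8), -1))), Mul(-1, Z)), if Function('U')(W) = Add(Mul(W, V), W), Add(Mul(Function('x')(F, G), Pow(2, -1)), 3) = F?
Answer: -577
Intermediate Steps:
Function('x')(F, G) = Add(-6, Mul(2, F))
Function('U')(W) = Mul(-2, W) (Function('U')(W) = Add(Mul(W, -3), W) = Add(Mul(-3, W), W) = Mul(-2, W))
Z = 625 (Z = Pow(25, 2) = 625)
Add(Function('U')(Function('x')(-9, Pow(Add(13, 8), -1))), Mul(-1, Z)) = Add(Mul(-2, Add(-6, Mul(2, -9))), Mul(-1, 625)) = Add(Mul(-2, Add(-6, -18)), -625) = Add(Mul(-2, -24), -625) = Add(48, -625) = -577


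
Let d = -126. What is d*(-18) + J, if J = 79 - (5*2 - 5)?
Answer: 2342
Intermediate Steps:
J = 74 (J = 79 - (10 - 5) = 79 - 1*5 = 79 - 5 = 74)
d*(-18) + J = -126*(-18) + 74 = 2268 + 74 = 2342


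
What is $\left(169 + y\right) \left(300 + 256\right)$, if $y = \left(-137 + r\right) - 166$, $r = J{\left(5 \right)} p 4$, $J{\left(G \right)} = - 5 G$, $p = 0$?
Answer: $-74504$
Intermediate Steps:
$r = 0$ ($r = \left(-5\right) 5 \cdot 0 \cdot 4 = \left(-25\right) 0 \cdot 4 = 0 \cdot 4 = 0$)
$y = -303$ ($y = \left(-137 + 0\right) - 166 = -137 - 166 = -303$)
$\left(169 + y\right) \left(300 + 256\right) = \left(169 - 303\right) \left(300 + 256\right) = \left(-134\right) 556 = -74504$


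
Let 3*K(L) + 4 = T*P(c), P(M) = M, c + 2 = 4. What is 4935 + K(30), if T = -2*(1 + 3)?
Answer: 14785/3 ≈ 4928.3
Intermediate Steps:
c = 2 (c = -2 + 4 = 2)
T = -8 (T = -2*4 = -8)
K(L) = -20/3 (K(L) = -4/3 + (-8*2)/3 = -4/3 + (1/3)*(-16) = -4/3 - 16/3 = -20/3)
4935 + K(30) = 4935 - 20/3 = 14785/3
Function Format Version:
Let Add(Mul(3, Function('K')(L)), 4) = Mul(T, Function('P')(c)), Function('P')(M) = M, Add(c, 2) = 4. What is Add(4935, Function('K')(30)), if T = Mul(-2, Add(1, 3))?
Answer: Rational(14785, 3) ≈ 4928.3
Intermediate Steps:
c = 2 (c = Add(-2, 4) = 2)
T = -8 (T = Mul(-2, 4) = -8)
Function('K')(L) = Rational(-20, 3) (Function('K')(L) = Add(Rational(-4, 3), Mul(Rational(1, 3), Mul(-8, 2))) = Add(Rational(-4, 3), Mul(Rational(1, 3), -16)) = Add(Rational(-4, 3), Rational(-16, 3)) = Rational(-20, 3))
Add(4935, Function('K')(30)) = Add(4935, Rational(-20, 3)) = Rational(14785, 3)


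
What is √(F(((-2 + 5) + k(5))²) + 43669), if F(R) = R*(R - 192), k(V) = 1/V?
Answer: √26129861/25 ≈ 204.47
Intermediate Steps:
k(V) = 1/V
F(R) = R*(-192 + R)
√(F(((-2 + 5) + k(5))²) + 43669) = √(((-2 + 5) + 1/5)²*(-192 + ((-2 + 5) + 1/5)²) + 43669) = √((3 + ⅕)²*(-192 + (3 + ⅕)²) + 43669) = √((16/5)²*(-192 + (16/5)²) + 43669) = √(256*(-192 + 256/25)/25 + 43669) = √((256/25)*(-4544/25) + 43669) = √(-1163264/625 + 43669) = √(26129861/625) = √26129861/25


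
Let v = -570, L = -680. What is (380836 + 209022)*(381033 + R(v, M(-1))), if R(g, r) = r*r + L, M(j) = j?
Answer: 224354849732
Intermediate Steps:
R(g, r) = -680 + r² (R(g, r) = r*r - 680 = r² - 680 = -680 + r²)
(380836 + 209022)*(381033 + R(v, M(-1))) = (380836 + 209022)*(381033 + (-680 + (-1)²)) = 589858*(381033 + (-680 + 1)) = 589858*(381033 - 679) = 589858*380354 = 224354849732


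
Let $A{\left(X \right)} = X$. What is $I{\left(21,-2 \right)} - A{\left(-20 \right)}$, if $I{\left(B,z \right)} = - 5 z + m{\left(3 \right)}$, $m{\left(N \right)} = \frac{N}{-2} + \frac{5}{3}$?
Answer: $\frac{181}{6} \approx 30.167$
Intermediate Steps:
$m{\left(N \right)} = \frac{5}{3} - \frac{N}{2}$ ($m{\left(N \right)} = N \left(- \frac{1}{2}\right) + 5 \cdot \frac{1}{3} = - \frac{N}{2} + \frac{5}{3} = \frac{5}{3} - \frac{N}{2}$)
$I{\left(B,z \right)} = \frac{1}{6} - 5 z$ ($I{\left(B,z \right)} = - 5 z + \left(\frac{5}{3} - \frac{3}{2}\right) = - 5 z + \frac{1}{6} = \frac{1}{6} - 5 z$)
$I{\left(21,-2 \right)} - A{\left(-20 \right)} = \left(\frac{1}{6} - -10\right) - -20 = \left(\frac{1}{6} + 10\right) + 20 = \frac{61}{6} + 20 = \frac{181}{6}$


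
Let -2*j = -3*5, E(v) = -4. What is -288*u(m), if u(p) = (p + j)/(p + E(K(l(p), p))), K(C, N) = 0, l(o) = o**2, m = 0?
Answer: 540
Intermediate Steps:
j = 15/2 (j = -(-3)*5/2 = -1/2*(-15) = 15/2 ≈ 7.5000)
u(p) = (15/2 + p)/(-4 + p) (u(p) = (p + 15/2)/(p - 4) = (15/2 + p)/(-4 + p))
-288*u(m) = -288*(15/2 + 0)/(-4 + 0) = -288*15/((-4)*2) = -(-72)*15/2 = -288*(-15/8) = 540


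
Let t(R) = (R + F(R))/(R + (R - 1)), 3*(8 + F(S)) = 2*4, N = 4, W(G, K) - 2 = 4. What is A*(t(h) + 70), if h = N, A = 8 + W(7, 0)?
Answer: 2932/3 ≈ 977.33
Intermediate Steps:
W(G, K) = 6 (W(G, K) = 2 + 4 = 6)
F(S) = -16/3 (F(S) = -8 + (2*4)/3 = -8 + (1/3)*8 = -8 + 8/3 = -16/3)
A = 14 (A = 8 + 6 = 14)
h = 4
t(R) = (-16/3 + R)/(-1 + 2*R) (t(R) = (R - 16/3)/(R + (R - 1)) = (-16/3 + R)/(R + (-1 + R)) = (-16/3 + R)/(-1 + 2*R))
A*(t(h) + 70) = 14*((-16 + 3*4)/(3*(-1 + 2*4)) + 70) = 14*((-16 + 12)/(3*(-1 + 8)) + 70) = 14*((1/3)*(-4)/7 + 70) = 14*((1/3)*(1/7)*(-4) + 70) = 14*(-4/21 + 70) = 14*(1466/21) = 2932/3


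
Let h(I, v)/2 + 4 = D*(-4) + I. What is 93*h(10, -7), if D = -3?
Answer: 3348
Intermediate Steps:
h(I, v) = 16 + 2*I (h(I, v) = -8 + 2*(-3*(-4) + I) = -8 + 2*(12 + I) = -8 + (24 + 2*I) = 16 + 2*I)
93*h(10, -7) = 93*(16 + 2*10) = 93*(16 + 20) = 93*36 = 3348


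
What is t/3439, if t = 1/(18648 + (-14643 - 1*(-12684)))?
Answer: 1/57393471 ≈ 1.7424e-8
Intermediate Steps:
t = 1/16689 (t = 1/(18648 + (-14643 + 12684)) = 1/(18648 - 1959) = 1/16689 ≈ 5.9920e-5)
t/3439 = (1/16689)/3439 = (1/16689)*(1/3439) = 1/57393471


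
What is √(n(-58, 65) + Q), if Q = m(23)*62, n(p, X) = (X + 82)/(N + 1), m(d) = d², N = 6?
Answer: √32819 ≈ 181.16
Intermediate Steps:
n(p, X) = 82/7 + X/7 (n(p, X) = (X + 82)/(6 + 1) = (82 + X)/7 = (82 + X)*(⅐) = 82/7 + X/7)
Q = 32798 (Q = 23²*62 = 529*62 = 32798)
√(n(-58, 65) + Q) = √((82/7 + (⅐)*65) + 32798) = √((82/7 + 65/7) + 32798) = √(21 + 32798) = √32819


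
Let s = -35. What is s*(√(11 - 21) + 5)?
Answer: -175 - 35*I*√10 ≈ -175.0 - 110.68*I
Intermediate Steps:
s*(√(11 - 21) + 5) = -35*(√(11 - 21) + 5) = -35*(√(-10) + 5) = -35*(I*√10 + 5) = -35*(5 + I*√10) = -175 - 35*I*√10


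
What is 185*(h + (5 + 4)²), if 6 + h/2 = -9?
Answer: 9435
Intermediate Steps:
h = -30 (h = -12 + 2*(-9) = -12 - 18 = -30)
185*(h + (5 + 4)²) = 185*(-30 + (5 + 4)²) = 185*(-30 + 9²) = 185*(-30 + 81) = 185*51 = 9435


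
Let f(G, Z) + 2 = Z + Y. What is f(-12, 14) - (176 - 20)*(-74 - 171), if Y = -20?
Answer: 38212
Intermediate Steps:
f(G, Z) = -22 + Z (f(G, Z) = -2 + (Z - 20) = -2 + (-20 + Z) = -22 + Z)
f(-12, 14) - (176 - 20)*(-74 - 171) = (-22 + 14) - (176 - 20)*(-74 - 171) = -8 - 156*(-245) = -8 - 1*(-38220) = -8 + 38220 = 38212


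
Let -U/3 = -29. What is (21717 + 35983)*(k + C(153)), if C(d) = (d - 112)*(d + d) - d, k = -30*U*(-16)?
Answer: 3124628100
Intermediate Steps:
U = 87 (U = -3*(-29) = 87)
k = 41760 (k = -30*87*(-16) = -2610*(-16) = 41760)
C(d) = -d + 2*d*(-112 + d) (C(d) = (-112 + d)*(2*d) - d = 2*d*(-112 + d) - d = -d + 2*d*(-112 + d))
(21717 + 35983)*(k + C(153)) = (21717 + 35983)*(41760 + 153*(-225 + 2*153)) = 57700*(41760 + 153*(-225 + 306)) = 57700*(41760 + 153*81) = 57700*(41760 + 12393) = 57700*54153 = 3124628100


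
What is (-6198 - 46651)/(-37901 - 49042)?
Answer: 52849/86943 ≈ 0.60786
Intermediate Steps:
(-6198 - 46651)/(-37901 - 49042) = -52849/(-86943) = -52849*(-1/86943) = 52849/86943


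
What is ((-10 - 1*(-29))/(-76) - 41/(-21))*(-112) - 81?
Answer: -815/3 ≈ -271.67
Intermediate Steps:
((-10 - 1*(-29))/(-76) - 41/(-21))*(-112) - 81 = ((-10 + 29)*(-1/76) - 41*(-1/21))*(-112) - 81 = (19*(-1/76) + 41/21)*(-112) - 81 = (-¼ + 41/21)*(-112) - 81 = (143/84)*(-112) - 81 = -572/3 - 81 = -815/3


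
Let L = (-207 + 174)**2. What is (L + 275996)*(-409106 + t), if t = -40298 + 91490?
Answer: -99172600690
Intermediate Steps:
t = 51192
L = 1089 (L = (-33)**2 = 1089)
(L + 275996)*(-409106 + t) = (1089 + 275996)*(-409106 + 51192) = 277085*(-357914) = -99172600690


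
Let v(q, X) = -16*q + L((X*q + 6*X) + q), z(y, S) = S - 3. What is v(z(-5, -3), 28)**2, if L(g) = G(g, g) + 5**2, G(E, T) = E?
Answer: 13225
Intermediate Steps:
z(y, S) = -3 + S
L(g) = 25 + g (L(g) = g + 5**2 = g + 25 = 25 + g)
v(q, X) = 25 - 15*q + 6*X + X*q (v(q, X) = -16*q + (25 + ((X*q + 6*X) + q)) = -16*q + (25 + ((6*X + X*q) + q)) = -16*q + (25 + (q + 6*X + X*q)) = -16*q + (25 + q + 6*X + X*q) = 25 - 15*q + 6*X + X*q)
v(z(-5, -3), 28)**2 = (25 - 15*(-3 - 3) + 6*28 + 28*(-3 - 3))**2 = (25 - 15*(-6) + 168 + 28*(-6))**2 = (25 + 90 + 168 - 168)**2 = 115**2 = 13225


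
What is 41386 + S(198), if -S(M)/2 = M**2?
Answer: -37022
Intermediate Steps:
S(M) = -2*M**2
41386 + S(198) = 41386 - 2*198**2 = 41386 - 2*39204 = 41386 - 78408 = -37022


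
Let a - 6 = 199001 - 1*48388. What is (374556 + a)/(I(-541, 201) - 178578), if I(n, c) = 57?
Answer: -75025/25503 ≈ -2.9418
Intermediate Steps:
a = 150619 (a = 6 + (199001 - 1*48388) = 6 + (199001 - 48388) = 6 + 150613 = 150619)
(374556 + a)/(I(-541, 201) - 178578) = (374556 + 150619)/(57 - 178578) = 525175/(-178521) = 525175*(-1/178521) = -75025/25503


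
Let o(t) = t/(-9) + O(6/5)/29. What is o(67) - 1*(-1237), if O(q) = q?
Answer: 1604624/1305 ≈ 1229.6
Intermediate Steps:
o(t) = 6/145 - t/9 (o(t) = t/(-9) + (6/5)/29 = t*(-⅑) + (6*(⅕))*(1/29) = -t/9 + (6/5)*(1/29) = -t/9 + 6/145 = 6/145 - t/9)
o(67) - 1*(-1237) = (6/145 - ⅑*67) - 1*(-1237) = (6/145 - 67/9) + 1237 = -9661/1305 + 1237 = 1604624/1305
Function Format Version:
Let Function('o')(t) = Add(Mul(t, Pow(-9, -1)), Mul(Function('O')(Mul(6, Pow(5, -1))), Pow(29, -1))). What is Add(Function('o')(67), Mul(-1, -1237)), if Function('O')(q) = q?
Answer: Rational(1604624, 1305) ≈ 1229.6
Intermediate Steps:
Function('o')(t) = Add(Rational(6, 145), Mul(Rational(-1, 9), t)) (Function('o')(t) = Add(Mul(t, Pow(-9, -1)), Mul(Mul(6, Pow(5, -1)), Pow(29, -1))) = Add(Mul(t, Rational(-1, 9)), Mul(Mul(6, Rational(1, 5)), Rational(1, 29))) = Add(Mul(Rational(-1, 9), t), Mul(Rational(6, 5), Rational(1, 29))) = Add(Mul(Rational(-1, 9), t), Rational(6, 145)) = Add(Rational(6, 145), Mul(Rational(-1, 9), t)))
Add(Function('o')(67), Mul(-1, -1237)) = Add(Add(Rational(6, 145), Mul(Rational(-1, 9), 67)), Mul(-1, -1237)) = Add(Add(Rational(6, 145), Rational(-67, 9)), 1237) = Add(Rational(-9661, 1305), 1237) = Rational(1604624, 1305)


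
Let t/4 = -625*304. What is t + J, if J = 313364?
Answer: -446636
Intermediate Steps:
t = -760000 (t = 4*(-625*304) = 4*(-190000) = -760000)
t + J = -760000 + 313364 = -446636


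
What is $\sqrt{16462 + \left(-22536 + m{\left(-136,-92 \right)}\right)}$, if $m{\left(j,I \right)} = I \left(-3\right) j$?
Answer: $7 i \sqrt{890} \approx 208.83 i$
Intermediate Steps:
$m{\left(j,I \right)} = - 3 I j$
$\sqrt{16462 + \left(-22536 + m{\left(-136,-92 \right)}\right)} = \sqrt{16462 - \left(22536 - -37536\right)} = \sqrt{16462 - 60072} = \sqrt{-43610} = 7 i \sqrt{890}$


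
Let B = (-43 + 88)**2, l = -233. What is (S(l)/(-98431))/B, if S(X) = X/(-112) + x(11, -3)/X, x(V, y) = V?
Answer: -53057/5201527136400 ≈ -1.0200e-8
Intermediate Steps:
B = 2025 (B = 45**2 = 2025)
S(X) = 11/X - X/112 (S(X) = X/(-112) + 11/X = X*(-1/112) + 11/X = -X/112 + 11/X = 11/X - X/112)
(S(l)/(-98431))/B = ((11/(-233) - 1/112*(-233))/(-98431))/2025 = ((11*(-1/233) + 233/112)*(-1/98431))*(1/2025) = ((-11/233 + 233/112)*(-1/98431))*(1/2025) = ((53057/26096)*(-1/98431))*(1/2025) = -53057/2568655376*1/2025 = -53057/5201527136400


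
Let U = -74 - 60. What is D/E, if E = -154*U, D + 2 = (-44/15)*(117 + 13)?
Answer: -575/30954 ≈ -0.018576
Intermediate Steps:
U = -134
D = -1150/3 (D = -2 + (-44/15)*(117 + 13) = -2 - 44*1/15*130 = -2 - 44/15*130 = -2 - 1144/3 = -1150/3 ≈ -383.33)
E = 20636 (E = -154*(-134) = 20636)
D/E = -1150/3/20636 = -1150/3*1/20636 = -575/30954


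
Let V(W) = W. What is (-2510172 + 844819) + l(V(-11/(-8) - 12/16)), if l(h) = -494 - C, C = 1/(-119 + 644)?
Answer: -874569676/525 ≈ -1.6658e+6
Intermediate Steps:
C = 1/525 ≈ 0.0019048
l(h) = -259351/525 (l(h) = -494 - 1*1/525 = -494 - 1/525 = -259351/525)
(-2510172 + 844819) + l(V(-11/(-8) - 12/16)) = (-2510172 + 844819) - 259351/525 = -1665353 - 259351/525 = -874569676/525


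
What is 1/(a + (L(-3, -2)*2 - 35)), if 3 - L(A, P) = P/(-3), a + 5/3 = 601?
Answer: 1/569 ≈ 0.0017575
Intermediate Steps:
a = 1798/3 (a = -5/3 + 601 = 1798/3 ≈ 599.33)
L(A, P) = 3 + P/3 (L(A, P) = 3 - P/(-3) = 3 - P*(-1)/3 = 3 - (-1)*P/3 = 3 + P/3)
1/(a + (L(-3, -2)*2 - 35)) = 1/(1798/3 + ((3 + (⅓)*(-2))*2 - 35)) = 1/(1798/3 + ((3 - ⅔)*2 - 35)) = 1/(1798/3 + ((7/3)*2 - 35)) = 1/(1798/3 + (14/3 - 35)) = 1/(1798/3 - 91/3) = 1/569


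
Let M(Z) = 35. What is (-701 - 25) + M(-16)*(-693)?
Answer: -24981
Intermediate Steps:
(-701 - 25) + M(-16)*(-693) = (-701 - 25) + 35*(-693) = -726 - 24255 = -24981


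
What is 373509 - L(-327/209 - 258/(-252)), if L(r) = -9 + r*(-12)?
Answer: 546447340/1463 ≈ 3.7351e+5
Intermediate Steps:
L(r) = -9 - 12*r
373509 - L(-327/209 - 258/(-252)) = 373509 - (-9 - 12*(-327/209 - 258/(-252))) = 373509 - (-9 - 12*(-327*1/209 - 258*(-1/252))) = 373509 - (-9 - 12*(-327/209 + 43/42)) = 373509 - (-9 - 12*(-4747/8778)) = 373509 - (-9 + 9494/1463) = 373509 - 1*(-3673/1463) = 373509 + 3673/1463 = 546447340/1463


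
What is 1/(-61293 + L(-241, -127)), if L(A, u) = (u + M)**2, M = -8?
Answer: -1/43068 ≈ -2.3219e-5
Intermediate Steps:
L(A, u) = (-8 + u)**2 (L(A, u) = (u - 8)**2 = (-8 + u)**2)
1/(-61293 + L(-241, -127)) = 1/(-61293 + (-8 - 127)**2) = 1/(-61293 + (-135)**2) = 1/(-61293 + 18225) = 1/(-43068) = -1/43068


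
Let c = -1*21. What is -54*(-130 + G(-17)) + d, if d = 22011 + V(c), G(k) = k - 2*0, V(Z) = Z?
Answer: 29928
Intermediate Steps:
c = -21
G(k) = k (G(k) = k + 0 = k)
d = 21990 (d = 22011 - 21 = 21990)
-54*(-130 + G(-17)) + d = -54*(-130 - 17) + 21990 = -54*(-147) + 21990 = 7938 + 21990 = 29928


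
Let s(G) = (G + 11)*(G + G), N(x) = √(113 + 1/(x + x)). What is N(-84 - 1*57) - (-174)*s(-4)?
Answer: -9744 + √8985930/282 ≈ -9733.4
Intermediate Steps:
N(x) = √(113 + 1/(2*x))
s(G) = 2*G*(11 + G) (s(G) = (11 + G)*(2*G) = 2*G*(11 + G))
N(-84 - 1*57) - (-174)*s(-4) = √(452 + 2/(-84 - 1*57))/2 - (-174)*2*(-4)*(11 - 4) = √(452 + 2/(-84 - 57))/2 - (-174)*2*(-4)*7 = √(452 + 2/(-141))/2 - (-174)*(-56) = √(452 + 2*(-1/141))/2 - 1*9744 = √(452 - 2/141)/2 - 9744 = √(63730/141)/2 - 9744 = (√8985930/141)/2 - 9744 = √8985930/282 - 9744 = -9744 + √8985930/282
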